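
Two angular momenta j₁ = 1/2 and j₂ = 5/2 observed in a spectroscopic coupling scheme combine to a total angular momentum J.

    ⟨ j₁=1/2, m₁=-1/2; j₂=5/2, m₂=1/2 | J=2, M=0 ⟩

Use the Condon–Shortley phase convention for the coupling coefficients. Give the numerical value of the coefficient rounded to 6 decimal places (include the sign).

-0.707107  (= −√(1/2))

j₁+j₂−J=1  J+j₁−j₂=0  J−j₁+j₂=4  j₁+j₂+J+1=6
(j₁±m₁, j₂±m₂, J±M) = (0,1,3,2,2,2)
P² = 8
sum k=1..1:
  [1] −1/4 = -1/4
S = -1/4
C² = P²·S² = 1/2 ; C = -0.707107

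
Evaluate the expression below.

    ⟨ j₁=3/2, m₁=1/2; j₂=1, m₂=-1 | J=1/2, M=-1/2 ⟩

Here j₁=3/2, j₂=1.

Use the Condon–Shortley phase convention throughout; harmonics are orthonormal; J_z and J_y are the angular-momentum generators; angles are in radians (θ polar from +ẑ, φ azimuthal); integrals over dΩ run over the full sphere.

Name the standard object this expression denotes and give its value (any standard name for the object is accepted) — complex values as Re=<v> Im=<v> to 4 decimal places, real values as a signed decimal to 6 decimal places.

Clebsch–Gordan coefficient, +√(1/6) ≈ +0.408248

This is a Clebsch–Gordan (vector-coupling) coefficient.
triangle: 2!×1!×0!/4! = 2/24
(j±m)!: 2!×1!×0!×2!×0!×1! = 4
prefactor² = (2J+1)×Δ×N² = 2/3
  k=0: +1/(0!×2!×1!×0!×0!×0!) = 1/2
Σ = 1/2  ⇒  CG² = 2/3×(1/2)² = 1/6
CG = +√(1/6) = +0.408248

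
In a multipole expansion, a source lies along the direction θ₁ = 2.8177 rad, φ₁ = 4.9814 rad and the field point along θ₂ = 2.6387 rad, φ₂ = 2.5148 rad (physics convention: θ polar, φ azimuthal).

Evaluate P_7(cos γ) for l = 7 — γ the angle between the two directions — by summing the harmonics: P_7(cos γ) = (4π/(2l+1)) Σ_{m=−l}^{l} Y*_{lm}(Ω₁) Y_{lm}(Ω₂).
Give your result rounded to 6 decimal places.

0.114302

Addition theorem: P_7(cos γ) = (4π/15) Σ_m Y*_{lm}(Ω₁) Y_{lm}(Ω₂), m = −7…7:
  m=-7: Y*=(-0.000157, -0.000051)  Y=(0.000964, 0.002863)  product (-0.000000, -0.000000)
  m=-6: Y*=(-0.000080, 0.001841)  Y=(0.016733, 0.011924)  product (-0.000023, 0.000030)
  m=-5: Y*=(0.012475, -0.002865)  Y=(0.085688, -0.000654)  product (0.001067, -0.000254)
  m=-4: Y*=(-0.029427, -0.054545)  Y=(0.195053, -0.143542)  product (-0.013569, -0.006415)
  m=-3: Y*=(-0.152444, 0.145986)  Y=(0.138156, -0.431919)  product (0.041993, 0.086012)
  m=-2: Y*=(0.408193, 0.243587)  Y=(-0.147334, -0.448784)  product (0.049177, -0.219079)
  m=-1: Y*=(0.150864, -0.547215)  Y=(-0.025162, -0.018223)  product (-0.013768, 0.011020)
  m=+0: Y*=(0.014895, -0.000000)  Y=(0.448743, 0.000000)  product (0.006684, 0.000000)
  m=+1: Y*=(-0.150864, -0.547215)  Y=(0.025162, -0.018223)  product (-0.013768, -0.011020)
  m=+2: Y*=(0.408193, -0.243587)  Y=(-0.147334, 0.448784)  product (0.049177, 0.219079)
  m=+3: Y*=(0.152444, 0.145986)  Y=(-0.138156, -0.431919)  product (0.041993, -0.086012)
  m=+4: Y*=(-0.029427, 0.054545)  Y=(0.195053, 0.143542)  product (-0.013569, 0.006415)
  m=+5: Y*=(-0.012475, -0.002865)  Y=(-0.085688, -0.000654)  product (0.001067, 0.000254)
  m=+6: Y*=(-0.000080, -0.001841)  Y=(0.016733, -0.011924)  product (-0.000023, -0.000030)
  m=+7: Y*=(0.000157, -0.000051)  Y=(-0.000964, 0.002863)  product (-0.000000, 0.000000)
Total Σ_m = (0.136437, 0.000000). Multiply by 0.837758: (0.114302, 0.000000). P_7(cos γ) = 0.114302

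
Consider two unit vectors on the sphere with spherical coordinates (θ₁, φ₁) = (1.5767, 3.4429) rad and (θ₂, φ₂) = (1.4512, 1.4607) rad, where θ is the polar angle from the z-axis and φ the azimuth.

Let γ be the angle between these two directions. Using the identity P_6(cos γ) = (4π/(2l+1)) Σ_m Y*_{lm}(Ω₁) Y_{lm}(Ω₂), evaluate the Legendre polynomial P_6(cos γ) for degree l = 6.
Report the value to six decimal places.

0.290119

Expand P_6 via completeness: Σ_{m} conj(Y_{6,m}) at Ω₁ times Y_{6,m} at Ω₂ —
  m=-6: (-0.11343 + 0.46953j) × (-0.36540 - 0.28393j) = 0.17476 - 0.13936j  (running Σ = 0.17476 - 0.13936j)
  m=-5: (0.00063 + 0.00986j) × (0.10077 - 0.16418j) = 0.00168 + 0.00089j  (running Σ = 0.17644 - 0.13847j)
  m=-4: (-0.12748 - 0.33305j) × (-0.26451 - 0.12465j) = -0.00779 + 0.10399j  (running Σ = 0.16865 - 0.03448j)
  m=-3: (-0.00713 - 0.00906j) × (0.07014 - 0.20459j) = -0.00235 + 0.00082j  (running Σ = 0.16629 - 0.03366j)
  m=-2: (0.26815 + 0.18448j) × (-0.23512 - 0.05263j) = -0.05334 - 0.05749j  (running Σ = 0.11295 - 0.09115j)
  m=-1: (0.01161 + 0.00361j) × (0.02456 - 0.22214j) = 0.00109 - 0.00249j  (running Σ = 0.11404 - 0.09364j)
  m=0: (-0.31761 + 0.00000j) × (-0.22684 + 0.00000j) = 0.07205 + 0.00000j  (running Σ = 0.18609 - 0.09364j)
  m=1: (-0.01161 + 0.00361j) × (-0.02456 - 0.22214j) = 0.00109 + 0.00249j  (running Σ = 0.18718 - 0.09115j)
  m=2: (0.26815 - 0.18448j) × (-0.23512 + 0.05263j) = -0.05334 + 0.05749j  (running Σ = 0.13384 - 0.03366j)
  m=3: (0.00713 - 0.00906j) × (-0.07014 - 0.20459j) = -0.00235 - 0.00082j  (running Σ = 0.13148 - 0.03448j)
  m=4: (-0.12748 + 0.33305j) × (-0.26451 + 0.12465j) = -0.00779 - 0.10399j  (running Σ = 0.12369 - 0.13847j)
  m=5: (-0.00063 + 0.00986j) × (-0.10077 - 0.16418j) = 0.00168 - 0.00089j  (running Σ = 0.12537 - 0.13936j)
  m=6: (-0.11343 - 0.46953j) × (-0.36540 + 0.28393j) = 0.17476 + 0.13936j  (running Σ = 0.30013 + 0.00000j)
Σ over m = 0.30013 + 0.00000j; ×(4π/13) → 0.29012 + 0.00000j. Real part: 0.290119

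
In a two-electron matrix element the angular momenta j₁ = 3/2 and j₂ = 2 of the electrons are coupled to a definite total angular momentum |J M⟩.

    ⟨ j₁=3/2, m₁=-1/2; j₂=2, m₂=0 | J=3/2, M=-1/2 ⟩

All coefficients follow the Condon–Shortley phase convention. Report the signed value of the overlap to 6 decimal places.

√[4·2!1!2!/6! · 1!2!2!2!1!2!] = √(16/45)
  +(−1)^1/∏(1,1,1,1,0,1)! = -1  (running -1)
  +(−1)^2/∏(2,0,0,0,1,2)! = 1/4  (running -3/4)
⟨..|..⟩ = √(16/45)·(-3/4) = -0.447214

−√(1/5) ≈ -0.447214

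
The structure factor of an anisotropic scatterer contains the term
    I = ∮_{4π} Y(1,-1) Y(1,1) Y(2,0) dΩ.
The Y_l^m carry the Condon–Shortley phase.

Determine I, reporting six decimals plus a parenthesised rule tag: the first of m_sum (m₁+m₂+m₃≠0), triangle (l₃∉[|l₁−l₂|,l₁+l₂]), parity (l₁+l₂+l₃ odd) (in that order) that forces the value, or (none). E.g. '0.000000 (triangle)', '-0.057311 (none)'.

m-sum 0 ✓  L=4 even ✓  0≤2≤2 ✓
Π(2lᵢ+1) = 3×3×5 = 45
triangle coeff Δ(1,1,2) = 1/30
Σ_t [0,0]: t=0:+1/1 = 1/1
(3j)²=2/15 [(1 1 2; 0 0 0)], sign=+1
Σ_t [0,0]: t=0:+1/4 = 1/4
(3j)²=1/30 [(1 1 2; -1 1 0)], sign=+1
⇒ 4πI² = 1/5
I = (+1)√(1/5/(4π)) = 0.12615663
No selection rule forces the value: the integral is nonzero (none).

0.126157 (none)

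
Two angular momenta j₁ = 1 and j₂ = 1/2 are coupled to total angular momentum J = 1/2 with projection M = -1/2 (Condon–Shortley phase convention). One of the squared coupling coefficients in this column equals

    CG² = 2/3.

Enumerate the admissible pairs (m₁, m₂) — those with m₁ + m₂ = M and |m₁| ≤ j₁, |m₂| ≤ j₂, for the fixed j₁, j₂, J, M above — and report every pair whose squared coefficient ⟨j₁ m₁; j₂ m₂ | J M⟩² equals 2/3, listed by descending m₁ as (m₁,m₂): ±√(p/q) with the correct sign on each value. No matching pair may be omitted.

Admissible pairs with m₁+m₂ = M = -1/2: (-1,1/2), (0,-1/2)
  (m₁,m₂)=(0,-1/2): CG² = 1/3, CG = +√(1/3)
  (m₁,m₂)=(-1,1/2): CG² = 2/3, CG = −√(2/3)   ← matches the target
Pairs with CG² = 2/3: (-1,1/2): −√(2/3)

(-1,1/2): −√(2/3)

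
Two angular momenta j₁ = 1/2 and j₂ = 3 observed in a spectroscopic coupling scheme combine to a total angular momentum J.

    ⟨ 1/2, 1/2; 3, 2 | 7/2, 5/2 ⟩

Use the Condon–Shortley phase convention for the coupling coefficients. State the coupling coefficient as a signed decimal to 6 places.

triangle: 0!·1!·6!/8! = 720/40320
(j±m)!: 1!·0!·5!·1!·6!·1! = 86400
prefactor² = (2J+1)·Δ·N² = 86400/7
  k=0: +1/(0!·0!·0!·5!·1!·1!) = 1/120
Σ = 1/120  ⇒  CG² = 86400/7·(1/120)² = 6/7
CG = +√(6/7) = +0.925820

+0.925820  (= +√(6/7))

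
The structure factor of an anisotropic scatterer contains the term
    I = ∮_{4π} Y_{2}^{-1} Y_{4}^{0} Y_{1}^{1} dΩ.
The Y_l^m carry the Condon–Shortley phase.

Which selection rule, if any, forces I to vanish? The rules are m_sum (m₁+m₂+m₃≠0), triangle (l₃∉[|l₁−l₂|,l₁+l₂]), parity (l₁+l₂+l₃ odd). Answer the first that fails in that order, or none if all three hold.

Σmᵢ = 0  ✓
l₃∈[|l₁−l₂|,l₁+l₂]=[2,6] required, l₃=1 fails  ✗
Σlᵢ = 7 ⇒ odd

triangle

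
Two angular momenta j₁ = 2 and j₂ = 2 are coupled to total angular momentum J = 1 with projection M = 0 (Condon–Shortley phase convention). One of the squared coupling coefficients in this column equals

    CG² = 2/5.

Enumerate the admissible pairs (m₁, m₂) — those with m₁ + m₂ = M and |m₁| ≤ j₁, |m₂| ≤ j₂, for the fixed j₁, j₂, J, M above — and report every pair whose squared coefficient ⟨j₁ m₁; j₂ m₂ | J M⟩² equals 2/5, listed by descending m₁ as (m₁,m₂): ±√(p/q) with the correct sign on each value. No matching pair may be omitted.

(2,-2): +√(2/5); (-2,2): −√(2/5)

Admissible pairs with m₁+m₂ = M = 0: (-2,2), (-1,1), (0,0), (1,-1), (2,-2)
  (m₁,m₂)=(2,-2): CG² = 2/5, CG = +√(2/5)   ← matches the target
  (m₁,m₂)=(1,-1): CG² = 1/10, CG = −√(1/10)
  (m₁,m₂)=(0,0): CG² = 0/1, CG = 0
  (m₁,m₂)=(-1,1): CG² = 1/10, CG = +√(1/10)
  (m₁,m₂)=(-2,2): CG² = 2/5, CG = −√(2/5)   ← matches the target
Pairs with CG² = 2/5: (2,-2): +√(2/5); (-2,2): −√(2/5)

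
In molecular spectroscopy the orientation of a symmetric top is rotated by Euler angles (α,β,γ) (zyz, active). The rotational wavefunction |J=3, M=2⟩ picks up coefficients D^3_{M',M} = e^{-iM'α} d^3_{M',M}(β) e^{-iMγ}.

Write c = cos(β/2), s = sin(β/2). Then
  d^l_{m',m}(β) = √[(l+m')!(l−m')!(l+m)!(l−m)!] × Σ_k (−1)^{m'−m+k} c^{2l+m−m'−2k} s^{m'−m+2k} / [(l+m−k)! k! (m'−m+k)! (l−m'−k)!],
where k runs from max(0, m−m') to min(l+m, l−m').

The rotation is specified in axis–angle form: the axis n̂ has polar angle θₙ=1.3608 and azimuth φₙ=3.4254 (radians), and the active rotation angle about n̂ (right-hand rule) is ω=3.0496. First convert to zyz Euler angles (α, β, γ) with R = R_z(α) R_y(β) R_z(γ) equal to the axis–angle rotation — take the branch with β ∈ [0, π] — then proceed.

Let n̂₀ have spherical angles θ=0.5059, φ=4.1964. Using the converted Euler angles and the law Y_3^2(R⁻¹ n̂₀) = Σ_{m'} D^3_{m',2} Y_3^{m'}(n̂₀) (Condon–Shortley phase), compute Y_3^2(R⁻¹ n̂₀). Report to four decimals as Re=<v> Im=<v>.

Axis–angle → zyz. n̂ = (sinθₙcosφₙ, sinθₙsinφₙ, cosθₙ) = (-0.938907, -0.273861, +0.208456), ω = 3.0496.
R = I cosω + sinω [n̂]ₓ + (1−cosω) n̂n̂ᵀ gives
  R = [+0.763593, +0.494024, -0.415772; +0.532323, -0.846089, -0.027684; -0.365457, -0.200186, -0.909047]
β = atan2(√(R₁₃²+R₂₃²), R₃₃) = 2.711788; α = atan2(R₂₃, R₁₃) mod 2π = 3.208079; γ = atan2(R₃₂, −R₃₁) mod 2π = 5.782057
Need the full column D^3_{m',2} for m'=−3..3 at α=3.2081, β=2.7118, γ=5.7821.
cos(β/2)=0.213252, sin(β/2)=0.976997
d^3_{-3,2}: single k=5 term ⇒ +0.464981;  D = -0.167746-0.433669i
d^3_{-2,2}: k∈[4..5] ⇒ +0.207171 -0.869681 = -0.662510;  D = -0.279529-0.600652i
d^3_{-1,2}: k∈[3..4] ⇒ +0.057199 -0.600288 = -0.543089;  D = +0.261349+0.476070i
d^3_{0,2}: k∈[2..3] ⇒ +0.010812 -0.226944 = -0.216132;  D = -0.116366-0.182132i
d^3_{1,2}: k∈[1..2] ⇒ +0.001363 -0.057199 = -0.055836;  D = +0.033122+0.044951i
d^3_{2,2}: k∈[0..1] ⇒ +0.000094 -0.009870 = -0.009776;  D = -0.006309-0.007468i
d^3_{3,2}: single k=0 term ⇒ -0.001055;  D = +0.000733+0.000759i
Y_3^{m'}(θ=0.5059,φ=4.1964) and Σ D·Y over m':
  (-0.1677-0.4337i)·(+0.0475-0.0011i)  (-0.2795-0.6007i)·(-0.1077-0.1802i)  (+0.2613+0.4761i)·(-0.2184+0.3849i)  (-0.1164-0.1821i)·(+0.2696+0.0000i)  (+0.0331+0.0450i)·(+0.2184+0.3849i)  (-0.0063-0.0075i)·(-0.1077+0.1802i)  (+0.0007+0.0008i)·(-0.0475-0.0011i)
Y_3^2(R⁻¹ n̂) = -0.366327+0.064416i

Re=-0.3663 Im=0.0644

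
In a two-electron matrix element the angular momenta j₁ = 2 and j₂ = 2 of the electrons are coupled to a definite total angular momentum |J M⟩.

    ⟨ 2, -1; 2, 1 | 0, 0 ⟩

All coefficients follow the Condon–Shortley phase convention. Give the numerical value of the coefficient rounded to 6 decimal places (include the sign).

-0.447214  (= −√(1/5))

triangle: 4!*0!*0!/5! = 24/120
(j±m)!: 1!*3!*3!*1!*0!*0! = 36
prefactor² = (2J+1)*Δ*N² = 36/5
  k=3: −1/(3!*1!*0!*0!*0!*0!) = -1/6
Σ = -1/6  ⇒  CG² = 36/5*(-1/6)² = 1/5
CG = −√(1/5) = -0.447214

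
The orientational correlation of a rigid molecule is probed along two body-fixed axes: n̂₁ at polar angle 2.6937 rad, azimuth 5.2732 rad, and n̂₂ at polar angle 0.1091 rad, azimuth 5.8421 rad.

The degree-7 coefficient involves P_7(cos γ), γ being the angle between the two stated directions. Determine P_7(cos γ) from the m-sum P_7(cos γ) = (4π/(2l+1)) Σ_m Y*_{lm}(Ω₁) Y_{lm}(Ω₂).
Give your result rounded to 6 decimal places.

Expand P_7 via completeness: Σ_{m} conj(Y_{7,m}) at Ω₁ times Y_{7,m} at Ω₂ —
  m=-7: (0.00101 - 0.00101j) × (-0.00000 + 0.00000j) = -0.00000 + 0.00000j  (running Σ = -0.00000 + 0.00000j)
  m=-6: (-0.01085 - 0.00246j) × (-0.00000 + 0.00000j) = 0.00000 - 0.00000j  (running Σ = 0.00000 - 0.00000j)
  m=-5: (0.01770 + 0.05043j) × (-0.00004 + 0.00005j) = -0.00000 - 0.00000j  (running Σ = -0.00000 - 0.00000j)
  m=-4: (0.10959 - 0.13764j) × (-0.00019 + 0.00099j) = 0.00012 + 0.00014j  (running Σ = 0.00011 + 0.00013j)
  m=-3: (-0.39085 - 0.04382j) × (0.00271 + 0.01072j) = -0.00059 - 0.00431j  (running Σ = -0.00048 - 0.00417j)
  m=-2: (0.22994 + 0.47702j) × (0.05382 + 0.06540j) = -0.01882 + 0.04071j  (running Σ = -0.01930 + 0.03654j)
  m=-1: (0.11781 - 0.18757j) × (0.37099 + 0.17515j) = 0.07656 - 0.04895j  (running Σ = 0.05726 - 0.01241j)
  m=0: (0.39680 + 0.00000j) × (0.91785 + 0.00000j) = 0.36420 + 0.00000j  (running Σ = 0.42146 - 0.01241j)
  m=1: (-0.11781 - 0.18757j) × (-0.37099 + 0.17515j) = 0.07656 + 0.04895j  (running Σ = 0.49802 + 0.03654j)
  m=2: (0.22994 - 0.47702j) × (0.05382 - 0.06540j) = -0.01882 - 0.04071j  (running Σ = 0.47920 - 0.00417j)
  m=3: (0.39085 - 0.04382j) × (-0.00271 + 0.01072j) = -0.00059 + 0.00431j  (running Σ = 0.47861 + 0.00013j)
  m=4: (0.10959 + 0.13764j) × (-0.00019 - 0.00099j) = 0.00012 - 0.00014j  (running Σ = 0.47873 - 0.00000j)
  m=5: (-0.01770 + 0.05043j) × (0.00004 + 0.00005j) = -0.00000 + 0.00000j  (running Σ = 0.47872 - 0.00000j)
  m=6: (-0.01085 + 0.00246j) × (-0.00000 - 0.00000j) = 0.00000 + 0.00000j  (running Σ = 0.47872 + 0.00000j)
  m=7: (-0.00101 - 0.00101j) × (0.00000 + 0.00000j) = -0.00000 - 0.00000j  (running Σ = 0.47872 + 0.00000j)
Accumulated sum 0.47872 + 0.00000j; after 4π/(2l+1) scaling, 0.40106 + 0.00000j ⇒ P_7 = 0.401055

0.401055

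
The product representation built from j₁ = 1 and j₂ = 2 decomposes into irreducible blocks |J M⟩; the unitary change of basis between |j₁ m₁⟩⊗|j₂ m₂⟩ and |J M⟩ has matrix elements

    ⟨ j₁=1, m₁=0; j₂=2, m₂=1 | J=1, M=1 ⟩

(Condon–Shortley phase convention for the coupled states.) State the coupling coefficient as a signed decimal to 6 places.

triangle: 2!×0!×2!/5! = 4/120
(j±m)!: 1!×1!×3!×1!×2!×0! = 12
prefactor² = (2J+1)×Δ×N² = 6/5
  k=1: −1/(1!×1!×0!×2!×0!×0!) = -1/2
Σ = -1/2  ⇒  CG² = 6/5×(-1/2)² = 3/10
CG = −√(3/10) = -0.547723

-0.547723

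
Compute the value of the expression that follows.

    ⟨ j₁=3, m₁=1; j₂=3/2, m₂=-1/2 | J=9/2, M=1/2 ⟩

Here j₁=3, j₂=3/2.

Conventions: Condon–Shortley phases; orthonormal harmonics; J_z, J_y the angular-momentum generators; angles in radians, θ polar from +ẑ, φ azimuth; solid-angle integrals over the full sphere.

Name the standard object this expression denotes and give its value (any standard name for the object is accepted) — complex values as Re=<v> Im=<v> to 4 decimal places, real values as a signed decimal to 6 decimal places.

This is a Clebsch–Gordan (vector-coupling) coefficient.
triangle: 0!·6!·3!/10! = 4320/3628800
(j±m)!: 4!·2!·1!·2!·5!·4! = 276480
prefactor² = (2J+1)·Δ·N² = 23040/7
  k=0: +1/(0!·0!·2!·1!·4!·2!) = 1/96
Σ = 1/96  ⇒  CG² = 23040/7·(1/96)² = 5/14
CG = +√(5/14) = +0.597614

Clebsch–Gordan coefficient, +√(5/14) ≈ +0.597614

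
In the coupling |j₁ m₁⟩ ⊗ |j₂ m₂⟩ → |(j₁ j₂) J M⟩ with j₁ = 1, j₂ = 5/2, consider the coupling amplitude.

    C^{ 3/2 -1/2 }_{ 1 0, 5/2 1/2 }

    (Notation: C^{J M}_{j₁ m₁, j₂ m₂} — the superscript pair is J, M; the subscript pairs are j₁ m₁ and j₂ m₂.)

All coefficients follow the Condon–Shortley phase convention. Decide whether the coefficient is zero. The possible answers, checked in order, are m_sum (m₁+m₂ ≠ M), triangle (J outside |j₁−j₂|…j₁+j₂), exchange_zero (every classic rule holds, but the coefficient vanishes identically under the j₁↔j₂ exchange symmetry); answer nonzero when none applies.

m-sum: m₁+m₂ = 0+1/2 = 1/2, M = -1/2  ✗ ⇒ coefficient is 0

m_sum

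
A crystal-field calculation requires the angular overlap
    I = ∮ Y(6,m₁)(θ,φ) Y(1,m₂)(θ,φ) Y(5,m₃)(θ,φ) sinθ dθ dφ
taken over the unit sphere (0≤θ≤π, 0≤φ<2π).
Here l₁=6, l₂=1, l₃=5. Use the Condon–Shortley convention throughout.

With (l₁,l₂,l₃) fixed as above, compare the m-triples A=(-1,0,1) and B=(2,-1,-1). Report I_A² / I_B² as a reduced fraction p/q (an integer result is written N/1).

l's match ⇒ only the (l;m) 3-j factors differ between A and B.
A: triangle coeff Δ(6,1,5) = 1/858; Σ_t [1,1]: t=1:−1/17280 = -1/17280; (3j)²=35/858 [(6 1 5; -1 0 1)], sign=-1
B: triangle coeff Δ(6,1,5) = 1/858; Σ_t [0,0]: t=0:+1/34560 = 1/34560; (3j)²=14/429 [(6 1 5; 2 -1 -1)], sign=+1
I_A²/I_B² = (35/858)/(14/429) = 5/4

5/4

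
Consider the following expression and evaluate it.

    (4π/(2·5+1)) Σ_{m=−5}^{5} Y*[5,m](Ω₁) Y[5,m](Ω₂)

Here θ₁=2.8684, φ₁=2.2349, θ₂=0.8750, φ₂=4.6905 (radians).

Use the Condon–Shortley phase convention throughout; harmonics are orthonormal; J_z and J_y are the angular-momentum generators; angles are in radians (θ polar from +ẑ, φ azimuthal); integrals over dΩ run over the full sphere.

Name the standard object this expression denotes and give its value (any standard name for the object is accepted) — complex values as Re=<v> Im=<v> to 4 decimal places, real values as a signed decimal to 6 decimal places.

This sum is the spherical-harmonic addition theorem: it equals the Legendre polynomial P_l(cos γ) of the angle γ between the two directions.
Term-by-term m-sum for l=5 (normalisation 4π/11 = 1.142397):
  [-5]  conj(Y_{5,-5})(Ω₁) = (0.000118, -0.000653) ; Y_{5,-5}(Ω₂) = (-0.013505, 0.122900) ; Δ = (0.000079, 0.000023)
  [-4]  conj(Y_{5,-4})(Ω₁) = (0.006625, -0.003493) ; Y_{5,-4}(Ω₂) = (0.325269, 0.028552) ; Δ = (0.002255, -0.000947)
  [-3]  conj(Y_{5,-3})(Ω₁) = (0.045537, 0.020418) ; Y_{5,-3}(Ω₂) = (0.027693, -0.421116) ; Δ = (0.009860, -0.018611)
  [-2]  conj(Y_{5,-2})(Ω₁) = (0.050842, 0.205453) ; Y_{5,-2}(Ω₂) = (-0.148739, -0.006516) ; Δ = (-0.006224, -0.030890)
  [-1]  conj(Y_{5,-1})(Ω₁) = (-0.323458, 0.413259) ; Y_{5,-1}(Ω₂) = (0.006495, -0.296661) ; Δ = (0.120497, 0.098641)
  [+0]  conj(Y_{5,0})(Ω₁) = (-0.479426, -0.000000) ; Y_{5,0}(Ω₂) = (-0.234320, 0.000000) ; Δ = (0.112339, 0.000000)
  [+1]  conj(Y_{5,1})(Ω₁) = (0.323458, 0.413259) ; Y_{5,1}(Ω₂) = (-0.006495, -0.296661) ; Δ = (0.120497, -0.098641)
  [+2]  conj(Y_{5,2})(Ω₁) = (0.050842, -0.205453) ; Y_{5,2}(Ω₂) = (-0.148739, 0.006516) ; Δ = (-0.006224, 0.030890)
  [+3]  conj(Y_{5,3})(Ω₁) = (-0.045537, 0.020418) ; Y_{5,3}(Ω₂) = (-0.027693, -0.421116) ; Δ = (0.009860, 0.018611)
  [+4]  conj(Y_{5,4})(Ω₁) = (0.006625, 0.003493) ; Y_{5,4}(Ω₂) = (0.325269, -0.028552) ; Δ = (0.002255, 0.000947)
  [+5]  conj(Y_{5,5})(Ω₁) = (-0.000118, -0.000653) ; Y_{5,5}(Ω₂) = (0.013505, 0.122900) ; Δ = (0.000079, -0.000023)
Total Σ_m = (0.365272, -0.000000). Multiply by 1.142397: (0.417286, -0.000000). P_5(cos γ) = 0.417286

Legendre polynomial (addition theorem), +0.417286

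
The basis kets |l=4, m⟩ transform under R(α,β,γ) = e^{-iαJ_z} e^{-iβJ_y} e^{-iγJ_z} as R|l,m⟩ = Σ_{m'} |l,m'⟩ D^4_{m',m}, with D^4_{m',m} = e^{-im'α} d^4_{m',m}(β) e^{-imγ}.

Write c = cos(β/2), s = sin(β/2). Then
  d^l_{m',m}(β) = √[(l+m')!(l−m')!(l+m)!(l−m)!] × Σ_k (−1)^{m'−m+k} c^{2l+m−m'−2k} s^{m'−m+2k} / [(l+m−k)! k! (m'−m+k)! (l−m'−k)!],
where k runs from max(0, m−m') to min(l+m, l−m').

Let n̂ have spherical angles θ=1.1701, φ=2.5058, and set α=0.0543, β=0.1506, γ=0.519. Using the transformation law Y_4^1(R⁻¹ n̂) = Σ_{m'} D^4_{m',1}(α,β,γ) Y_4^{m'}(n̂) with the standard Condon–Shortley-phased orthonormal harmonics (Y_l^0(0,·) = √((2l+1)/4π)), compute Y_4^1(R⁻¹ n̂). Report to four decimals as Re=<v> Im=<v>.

Re=-0.1198 Im=0.2873

Need the full column D^4_{m',1} for m'=−4..4 at α=0.0543, β=0.1506, γ=0.5190.
cos(β/2)=0.997166, sin(β/2)=0.075229
d^4_{-4,1}: single k=5 term ⇒ +0.000018;  D = +0.000017-0.000005i
d^4_{-3,1}: k∈[4..5] ⇒ +0.000419 -0.000001 = +0.000417;  D = +0.000391-0.000146i
d^4_{-2,1}: k∈[3..5] ⇒ +0.005936 -0.000051 +0.000000 = +0.005886;  D = +0.005397-0.002348i
d^4_{-1,1}: k∈[2..5] ⇒ +0.055638 -0.000950 +0.000003 -0.000000 = +0.054691;  D = +0.048891-0.024510i
d^4_{0,1}: k∈[1..4] ⇒ +0.329817 -0.011263 +0.000064 -0.000000 = +0.318618;  D = +0.276661-0.158038i
d^4_{1,1}: k∈[0..3] ⇒ +0.977554 -0.083458 +0.000950 -0.000002 = +0.895045;  D = +0.751941-0.485479i
d^4_{2,1}: k∈[0..2] ⇒ -0.312892 +0.008904 -0.000034 = -0.304021;  D = -0.246087+0.178522i
d^4_{3,1}: k∈[0..1] ⇒ +0.044162 -0.000419 = +0.043743;  D = +0.033961-0.027570i
d^4_{4,1}: single k=0 term ⇒ -0.003141;  D = -0.002328+0.002109i
Y_4^{m'}(θ=1.1701,φ=2.5058) and Σ D·Y over m':
  (+0.0000-0.0000i)·(-0.2628+0.1792i)  (+0.0004-0.0001i)·(+0.1259-0.3598i)  (+0.0054-0.0023i)·(+0.0054+0.0176i)  (+0.0489-0.0245i)·(+0.2645+0.1952i)  (+0.2767-0.1580i)·(-0.0798+0.0000i)  (+0.7519-0.4855i)·(-0.2645+0.1952i)  (-0.2461+0.1785i)·(+0.0054-0.0176i)  (+0.0340-0.0276i)·(-0.1259-0.3598i)  (-0.0023+0.0021i)·(-0.2628-0.1792i)
Y_4^1(R⁻¹ n̂) = -0.119820+0.287254i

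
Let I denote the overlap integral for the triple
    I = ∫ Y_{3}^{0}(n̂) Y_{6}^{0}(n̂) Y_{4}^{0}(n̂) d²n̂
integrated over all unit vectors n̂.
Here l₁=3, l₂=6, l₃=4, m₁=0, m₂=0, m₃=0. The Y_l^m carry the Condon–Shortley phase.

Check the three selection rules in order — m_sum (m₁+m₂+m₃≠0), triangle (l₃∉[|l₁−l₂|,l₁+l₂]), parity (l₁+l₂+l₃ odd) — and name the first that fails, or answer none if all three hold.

m₁+m₂+m₃ = 0 + 0 + 0 = 0  ✓
triangle: |3−6|=3 ≤ l₃=4 ≤ 3+6=9  ✓
parity: l₁+l₂+l₃ = 13 is odd  ✗

parity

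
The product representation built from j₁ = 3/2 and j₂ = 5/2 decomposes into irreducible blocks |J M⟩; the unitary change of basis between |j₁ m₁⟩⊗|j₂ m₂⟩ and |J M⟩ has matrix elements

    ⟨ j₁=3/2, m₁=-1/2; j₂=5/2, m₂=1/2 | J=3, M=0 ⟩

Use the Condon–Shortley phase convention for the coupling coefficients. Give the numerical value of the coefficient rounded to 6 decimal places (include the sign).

j₁+j₂−J=1  J+j₁−j₂=2  J−j₁+j₂=4  j₁+j₂+J+1=8
(j₁±m₁, j₂±m₂, J±M) = (1,2,3,2,3,3)
P² = 36/5
sum k=0..1:
  [0] +1/12 = 1/12
  [1] −1/4 = -1/4
S = -1/6
C² = P²·S² = 1/5 ; C = -0.447214

-0.447214  (= −√(1/5))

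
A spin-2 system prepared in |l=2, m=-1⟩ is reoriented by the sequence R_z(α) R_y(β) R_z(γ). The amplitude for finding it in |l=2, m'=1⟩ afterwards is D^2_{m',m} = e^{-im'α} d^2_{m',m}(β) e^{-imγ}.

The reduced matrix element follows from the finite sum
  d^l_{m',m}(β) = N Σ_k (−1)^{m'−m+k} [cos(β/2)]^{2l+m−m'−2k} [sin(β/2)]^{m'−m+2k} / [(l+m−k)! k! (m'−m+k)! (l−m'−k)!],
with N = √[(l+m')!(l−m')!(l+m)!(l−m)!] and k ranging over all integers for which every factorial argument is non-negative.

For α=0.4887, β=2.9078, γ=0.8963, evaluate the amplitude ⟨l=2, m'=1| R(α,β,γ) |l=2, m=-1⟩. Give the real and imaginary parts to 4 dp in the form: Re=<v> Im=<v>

Re=-0.8563 Im=-0.3697

D^2_{1,-1}(0.4887,2.9078,0.8963) = e^{-i·1·0.4887}·d^2_{1,-1}(2.9078)·e^{-i·-1·0.8963}. Compute d first:
c=cos(2.907800/2)=0.116630, s=sin(2.907800/2)=0.993175; N=√[6·1·1·6]=6.000000
The bounds max(0,m−m')=0 and min(l+m,l−m')=1 give 2 terms
  k=0: (−1)^2·6.0000/(2)·0.1166^2·0.9932^2 = +0.040253
  k=1: (−1)^3·6.0000/(6)·0.1166^0·0.9932^4 = -0.972980
d^2_{1,-1}(2.9078) = +0.040253 -0.972980 = -0.932727
Attach z-rotation phases: D = e^{-i(1)(0.4887)}·(-0.932727)·e^{-i(-1)(0.8963)} = -0.856313-0.369740i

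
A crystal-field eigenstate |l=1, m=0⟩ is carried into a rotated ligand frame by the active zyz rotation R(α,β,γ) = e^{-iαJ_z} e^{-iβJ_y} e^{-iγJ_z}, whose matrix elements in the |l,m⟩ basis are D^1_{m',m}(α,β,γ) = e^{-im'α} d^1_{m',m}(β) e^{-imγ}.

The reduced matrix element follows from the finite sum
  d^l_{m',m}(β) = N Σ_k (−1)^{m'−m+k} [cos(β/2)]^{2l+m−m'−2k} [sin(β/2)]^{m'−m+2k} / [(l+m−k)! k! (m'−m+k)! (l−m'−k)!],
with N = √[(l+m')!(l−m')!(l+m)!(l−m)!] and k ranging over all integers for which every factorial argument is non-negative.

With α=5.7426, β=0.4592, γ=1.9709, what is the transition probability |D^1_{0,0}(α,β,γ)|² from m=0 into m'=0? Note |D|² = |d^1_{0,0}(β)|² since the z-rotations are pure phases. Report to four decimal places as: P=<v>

P=0.8035

First d^1_{0,0}(β=0.4592), then the phase factors e^{-i(0)α} and e^{-i(0)γ}:
With c≡cos(β/2)=0.973758 and s≡sin(β/2)=0.227588, N=[1·1·1·1]^{1/2}=1.000000
k∈{0,1} keeps every argument non-negative
  k=0: (−1)^0·1.0000/(1)·0.9738^2·0.2276^0 = +0.948204
  k=1: (−1)^1·1.0000/(1)·0.9738^0·0.2276^2 = -0.051796
d^1_{0,0}(0.4592) = +0.948204 -0.051796 = +0.896407
|D^1_{0,0}|² = |d^1_{0,0}(β)|² = (+0.896407)² = 0.803546 (the z-rotation phases have unit modulus)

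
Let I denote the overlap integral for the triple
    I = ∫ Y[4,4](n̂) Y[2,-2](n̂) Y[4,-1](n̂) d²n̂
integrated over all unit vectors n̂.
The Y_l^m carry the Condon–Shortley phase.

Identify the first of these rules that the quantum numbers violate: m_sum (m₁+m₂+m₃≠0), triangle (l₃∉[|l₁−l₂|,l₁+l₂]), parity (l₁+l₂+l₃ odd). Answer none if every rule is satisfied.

Σmᵢ = 1  ✗
l₃∈[|l₁−l₂|,l₁+l₂]=[2,6], have l₃=4
Σlᵢ = 10 ⇒ even

m_sum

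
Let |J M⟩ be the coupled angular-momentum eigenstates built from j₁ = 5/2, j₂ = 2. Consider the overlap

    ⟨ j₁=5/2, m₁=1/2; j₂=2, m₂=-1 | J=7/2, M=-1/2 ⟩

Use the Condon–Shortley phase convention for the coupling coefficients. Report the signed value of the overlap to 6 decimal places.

+√(14/45) = +0.557773

j₁+j₂−J=1  J+j₁−j₂=4  J−j₁+j₂=3  j₁+j₂+J+1=9
(j₁±m₁, j₂±m₂, J±M) = (3,2,1,3,3,4)
P² = 1152/35
sum k=0..1:
  [0] +1/8 = 1/8
  [1] −1/36 = -1/36
S = 7/72
C² = P²·S² = 14/45 ; C = +0.557773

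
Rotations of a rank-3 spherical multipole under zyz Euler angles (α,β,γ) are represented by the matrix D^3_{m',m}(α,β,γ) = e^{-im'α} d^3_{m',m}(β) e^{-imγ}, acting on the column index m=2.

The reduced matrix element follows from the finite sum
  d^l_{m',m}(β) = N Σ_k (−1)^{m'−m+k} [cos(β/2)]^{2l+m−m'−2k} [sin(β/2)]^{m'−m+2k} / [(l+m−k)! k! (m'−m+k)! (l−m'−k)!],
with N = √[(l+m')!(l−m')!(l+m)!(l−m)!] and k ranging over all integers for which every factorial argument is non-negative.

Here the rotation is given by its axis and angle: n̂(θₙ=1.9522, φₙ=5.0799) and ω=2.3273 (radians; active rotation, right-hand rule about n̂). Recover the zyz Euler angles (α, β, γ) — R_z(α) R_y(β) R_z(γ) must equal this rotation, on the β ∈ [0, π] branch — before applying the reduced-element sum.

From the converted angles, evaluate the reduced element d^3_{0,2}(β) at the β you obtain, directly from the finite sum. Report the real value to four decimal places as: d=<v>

Axis–angle → zyz. n̂ = (sinθₙcosφₙ, sinθₙsinφₙ, cosθₙ) = (+0.333476, -0.866166, -0.372224), ω = 2.3273.
R = I cosω + sinω [n̂]ₓ + (1−cosω) n̂n̂ᵀ gives
  R = [-0.498847, -0.216408, -0.839237; -0.757800, +0.578815, +0.301185; +0.420584, +0.786220, -0.452734]
β = atan2(√(R₁₃²+R₂₃²), R₃₃) = 2.040625; α = atan2(R₂₃, R₁₃) mod 2π = 2.797029; γ = atan2(R₃₂, −R₃₁) mod 2π = 2.062007
d^3_{0,2}(β=2.0406) via the finite sum:
Half-angle: c=0.523099, s=0.852272. N=√(6·6·120·1)=65.726707
Admissible k: 2..3 (factorial args all ≥0)
  k=2: (−1)^0·65.7267/(12)·0.5231^4·0.8523^2 = +0.297889
  k=3: (−1)^1·65.7267/(12)·0.5231^2·0.8523^4 = -0.790754
d^3_{0,2}(2.0406) = +0.297889 -0.790754 = -0.492865

d=-0.4929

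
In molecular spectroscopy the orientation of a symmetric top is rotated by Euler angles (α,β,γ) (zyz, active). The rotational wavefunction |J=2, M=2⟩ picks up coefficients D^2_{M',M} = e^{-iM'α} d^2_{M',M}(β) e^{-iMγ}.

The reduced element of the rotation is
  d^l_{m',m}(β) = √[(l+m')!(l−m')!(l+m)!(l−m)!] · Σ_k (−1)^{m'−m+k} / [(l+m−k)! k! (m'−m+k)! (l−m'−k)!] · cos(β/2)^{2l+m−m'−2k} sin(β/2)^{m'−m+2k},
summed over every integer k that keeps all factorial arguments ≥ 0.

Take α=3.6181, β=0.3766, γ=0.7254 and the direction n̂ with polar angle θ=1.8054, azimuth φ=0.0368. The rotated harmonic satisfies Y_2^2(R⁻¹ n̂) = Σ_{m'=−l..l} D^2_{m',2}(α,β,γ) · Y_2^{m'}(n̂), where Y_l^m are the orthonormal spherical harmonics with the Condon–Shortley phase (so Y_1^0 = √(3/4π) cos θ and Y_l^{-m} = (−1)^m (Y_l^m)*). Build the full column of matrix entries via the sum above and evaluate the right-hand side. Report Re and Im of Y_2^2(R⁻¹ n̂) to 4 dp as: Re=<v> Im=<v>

Need the full column D^2_{m',2} for m'=−2..2 at α=3.6181, β=0.3766, γ=0.7254.
cos(β/2)=0.982324, sin(β/2)=0.187189
d^2_{-2,2}: single k=4 term ⇒ +0.001228;  D = +0.001079-0.000586i
d^2_{-1,2}: single k=3 term ⇒ +0.012886;  D = -0.007239+0.010661i
d^2_{0,2}: single k=2 term ⇒ +0.082822;  D = +0.009915-0.082227i
d^2_{1,2}: single k=1 term ⇒ +0.354875;  D = +0.123854+0.332560i
d^2_{2,2}: single k=0 term ⇒ +0.931148;  D = -0.689017-0.626332i
Y_2^{m'}(θ=1.8054,φ=0.0368) and Σ D·Y over m':
  (+0.0011-0.0006i)·(+0.3644-0.0269i)  (-0.0072+0.0107i)·(-0.1745+0.0064i)  (+0.0099-0.0822i)·(-0.2643+0.0000i)  (+0.1239+0.3326i)·(+0.1745+0.0064i)  (-0.6890-0.6263i)·(+0.3644+0.0269i)
Y_2^2(R⁻¹ n̂) = -0.215824-0.168334i

Re=-0.2158 Im=-0.1683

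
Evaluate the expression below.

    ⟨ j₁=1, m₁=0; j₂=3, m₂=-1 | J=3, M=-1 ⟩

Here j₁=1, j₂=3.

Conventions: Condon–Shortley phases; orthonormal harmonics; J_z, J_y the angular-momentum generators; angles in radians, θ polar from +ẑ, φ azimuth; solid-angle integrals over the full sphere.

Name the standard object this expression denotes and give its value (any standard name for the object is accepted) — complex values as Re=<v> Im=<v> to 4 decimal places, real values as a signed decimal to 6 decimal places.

Clebsch–Gordan coefficient, +√(1/12) ≈ +0.288675

This is a Clebsch–Gordan (vector-coupling) coefficient.
triangle: 1!·1!·5!/8! = 120/40320
(j±m)!: 1!·1!·2!·4!·2!·4! = 2304
prefactor² = (2J+1)·Δ·N² = 48
  k=0: +1/(0!·1!·1!·2!·0!·3!) = 1/12
  k=1: −1/(1!·0!·0!·1!·1!·4!) = -1/24
Σ = 1/24  ⇒  CG² = 48·(1/24)² = 1/12
CG = +√(1/12) = +0.288675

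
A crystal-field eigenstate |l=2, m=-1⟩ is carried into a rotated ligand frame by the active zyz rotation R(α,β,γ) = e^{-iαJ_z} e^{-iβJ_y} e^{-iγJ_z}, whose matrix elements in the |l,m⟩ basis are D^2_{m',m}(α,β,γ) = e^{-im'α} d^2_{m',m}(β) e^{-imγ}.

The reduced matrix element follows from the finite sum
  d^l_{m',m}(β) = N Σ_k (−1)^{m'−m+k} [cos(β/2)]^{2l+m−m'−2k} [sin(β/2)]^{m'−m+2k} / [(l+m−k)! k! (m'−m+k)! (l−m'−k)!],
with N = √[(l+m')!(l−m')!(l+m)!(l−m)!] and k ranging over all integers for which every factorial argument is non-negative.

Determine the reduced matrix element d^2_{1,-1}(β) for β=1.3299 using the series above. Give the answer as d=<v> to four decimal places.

d^2_{1,-1}(β=1.3299) via the finite sum:
Half-angle: c=0.786948, s=0.617020. N=√(6·1·1·6)=6.000000
Admissible k: 0..1 (factorial args all ≥0)
  k=0: (−1)^2·6.0000/(2)·0.7869^2·0.6170^2 = +0.707312
  k=1: (−1)^3·6.0000/(6)·0.7869^0·0.6170^4 = -0.144943
d^2_{1,-1}(1.3299) = +0.707312 -0.144943 = +0.562369

d=0.5624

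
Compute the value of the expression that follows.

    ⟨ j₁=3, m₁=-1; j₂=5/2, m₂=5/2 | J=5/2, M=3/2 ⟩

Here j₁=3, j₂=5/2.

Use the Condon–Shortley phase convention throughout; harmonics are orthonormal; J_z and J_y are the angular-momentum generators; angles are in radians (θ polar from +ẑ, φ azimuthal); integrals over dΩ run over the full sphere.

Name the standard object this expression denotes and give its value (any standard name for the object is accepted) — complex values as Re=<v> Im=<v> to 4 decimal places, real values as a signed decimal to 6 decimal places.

This is a Clebsch–Gordan (vector-coupling) coefficient.
√[6·3!3!2!/9! · 2!4!5!0!4!1!] = √(1152/7)
  +(−1)^3/∏(3,0,1,2,2,0)! = -1/24  (running -1/24)
⟨..|..⟩ = √(1152/7)·(-1/24) = -0.534522

Clebsch–Gordan coefficient, −√(2/7) ≈ -0.534522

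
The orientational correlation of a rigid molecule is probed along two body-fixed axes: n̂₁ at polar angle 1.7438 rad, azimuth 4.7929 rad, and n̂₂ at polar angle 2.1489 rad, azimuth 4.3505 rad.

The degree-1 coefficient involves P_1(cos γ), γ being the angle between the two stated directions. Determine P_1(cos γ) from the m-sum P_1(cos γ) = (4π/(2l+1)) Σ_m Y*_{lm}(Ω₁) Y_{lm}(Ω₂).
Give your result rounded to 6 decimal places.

Summing Y*_{l m}(θ₁,φ₁)·Y_{l m}(θ₂,φ₂) over m ∈ [−1, 1]; prefactor 4π/(2·1+1) = 4.188790:
  m=-1: Y*=(0.027371, -0.339234)  Y=(-0.102442, 0.270610)  product (0.088996, 0.042159)
  m=+0: Y*=(-0.084109, -0.000000)  Y=(-0.266990, 0.000000)  product (0.022456, 0.000000)
  m=+1: Y*=(-0.027371, -0.339234)  Y=(0.102442, 0.270610)  product (0.088996, -0.042159)
Σ over m = (0.200449, 0.000000); ×(4π/3) → (0.839638, 0.000000). Real part: 0.839638

0.839638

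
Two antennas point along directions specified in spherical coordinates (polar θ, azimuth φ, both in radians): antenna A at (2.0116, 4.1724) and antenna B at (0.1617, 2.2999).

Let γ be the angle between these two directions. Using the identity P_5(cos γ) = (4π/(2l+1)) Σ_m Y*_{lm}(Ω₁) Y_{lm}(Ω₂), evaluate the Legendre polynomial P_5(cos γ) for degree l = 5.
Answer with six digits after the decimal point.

-0.164553

Term-by-term m-sum for l=5 (normalisation 4π/11 = 1.142397):
  [-5]  conj(Y_{5,-5})(Ω₁) = -0.12004 + 0.25390j ; Y_{5,-5}(Ω₂) = 0.00002 + 0.00004j ; Δ = -0.00001 + 0.00000j
  [-4]  conj(Y_{5,-4})(Ω₁) = 0.23281 + 0.34834j ; Y_{5,-4}(Ω₂) = -0.00095 - 0.00022j ; Δ = -0.00015 - 0.00038j
  [-3]  conj(Y_{5,-3})(Ω₁) = 0.16318 - 0.00803j ; Y_{5,-3}(Ω₂) = 0.00915 - 0.00648j ; Δ = 0.00144 - 0.00113j
  [-2]  conj(Y_{5,-2})(Ω₁) = -0.12653 + 0.23676j ; Y_{5,-2}(Ω₂) = -0.00936 + 0.08281j ; Δ = -0.01842 - 0.01270j
  [-1]  conj(Y_{5,-1})(Ω₁) = 0.12698 + 0.21185j ; Y_{5,-1}(Ω₂) = -0.25037 - 0.28027j ; Δ = 0.02758 - 0.08863j
  [+0]  conj(Y_{5,0})(Ω₁) = -0.21680 + 0.00000j ; Y_{5,0}(Ω₂) = 0.76074 + 0.00000j ; Δ = -0.16493 + 0.00000j
  [+1]  conj(Y_{5,1})(Ω₁) = -0.12698 + 0.21185j ; Y_{5,1}(Ω₂) = 0.25037 - 0.28027j ; Δ = 0.02758 + 0.08863j
  [+2]  conj(Y_{5,2})(Ω₁) = -0.12653 - 0.23676j ; Y_{5,2}(Ω₂) = -0.00936 - 0.08281j ; Δ = -0.01842 + 0.01270j
  [+3]  conj(Y_{5,3})(Ω₁) = -0.16318 - 0.00803j ; Y_{5,3}(Ω₂) = -0.00915 - 0.00648j ; Δ = 0.00144 + 0.00113j
  [+4]  conj(Y_{5,4})(Ω₁) = 0.23281 - 0.34834j ; Y_{5,4}(Ω₂) = -0.00095 + 0.00022j ; Δ = -0.00015 + 0.00038j
  [+5]  conj(Y_{5,5})(Ω₁) = 0.12004 + 0.25390j ; Y_{5,5}(Ω₂) = -0.00002 + 0.00004j ; Δ = -0.00001 - 0.00000j
Total Σ_m = -0.14404 - 0.00000j. Multiply by 1.142397: -0.16455 - 0.00000j. P_5(cos γ) = -0.164553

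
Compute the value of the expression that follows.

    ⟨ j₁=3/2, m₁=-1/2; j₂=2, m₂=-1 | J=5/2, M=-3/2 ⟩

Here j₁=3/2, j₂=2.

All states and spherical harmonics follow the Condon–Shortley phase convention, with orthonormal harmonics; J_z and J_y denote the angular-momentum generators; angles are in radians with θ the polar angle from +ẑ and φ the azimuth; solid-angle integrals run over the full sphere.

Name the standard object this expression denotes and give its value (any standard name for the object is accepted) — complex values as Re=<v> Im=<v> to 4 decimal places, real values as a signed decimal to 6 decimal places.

This is a Clebsch–Gordan (vector-coupling) coefficient.
√[6·1!2!3!/7! · 1!2!1!3!1!4!] = √(144/35)
  +(−1)^0/∏(0,1,2,1,0,2)! = 1/4  (running 1/4)
  +(−1)^1/∏(1,0,1,0,1,3)! = -1/6  (running 1/12)
⟨..|..⟩ = √(144/35)·(1/12) = +0.169031

Clebsch–Gordan coefficient, +√(1/35) ≈ +0.169031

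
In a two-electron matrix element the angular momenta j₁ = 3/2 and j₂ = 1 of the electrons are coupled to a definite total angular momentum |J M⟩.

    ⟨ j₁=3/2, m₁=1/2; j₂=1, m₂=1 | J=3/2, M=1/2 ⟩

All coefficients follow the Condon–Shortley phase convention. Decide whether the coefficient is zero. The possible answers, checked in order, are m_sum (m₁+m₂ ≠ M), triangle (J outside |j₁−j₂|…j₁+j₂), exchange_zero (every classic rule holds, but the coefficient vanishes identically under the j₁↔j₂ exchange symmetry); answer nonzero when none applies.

m-sum: m₁+m₂ = 1/2+1 = 3/2, M = 1/2  ✗ ⇒ coefficient is 0

m_sum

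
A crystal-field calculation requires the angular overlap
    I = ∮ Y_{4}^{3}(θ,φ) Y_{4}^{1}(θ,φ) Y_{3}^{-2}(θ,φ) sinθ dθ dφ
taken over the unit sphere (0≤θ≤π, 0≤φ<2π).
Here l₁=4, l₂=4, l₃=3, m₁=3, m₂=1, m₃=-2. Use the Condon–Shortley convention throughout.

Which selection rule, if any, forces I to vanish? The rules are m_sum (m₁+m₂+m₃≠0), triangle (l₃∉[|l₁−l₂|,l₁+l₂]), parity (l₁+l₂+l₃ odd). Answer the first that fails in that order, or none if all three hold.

Σmᵢ = 2  ✗
l₃∈[|l₁−l₂|,l₁+l₂]=[0,8], have l₃=3
Σlᵢ = 11 ⇒ odd

m_sum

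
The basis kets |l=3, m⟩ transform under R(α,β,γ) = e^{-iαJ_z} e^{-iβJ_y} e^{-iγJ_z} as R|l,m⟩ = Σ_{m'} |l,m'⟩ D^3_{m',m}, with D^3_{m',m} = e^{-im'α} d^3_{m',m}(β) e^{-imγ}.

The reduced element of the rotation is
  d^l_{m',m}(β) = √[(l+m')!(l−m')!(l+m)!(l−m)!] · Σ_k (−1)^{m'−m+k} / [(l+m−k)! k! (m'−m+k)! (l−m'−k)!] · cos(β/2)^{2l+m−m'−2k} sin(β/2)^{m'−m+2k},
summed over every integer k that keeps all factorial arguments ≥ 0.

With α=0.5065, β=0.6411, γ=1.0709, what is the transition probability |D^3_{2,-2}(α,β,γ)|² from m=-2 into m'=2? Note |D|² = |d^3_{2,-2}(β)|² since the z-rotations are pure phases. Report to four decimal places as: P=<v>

P=0.0019

First d^3_{2,-2}(β=0.6411), then the phase factors e^{-i(2)α} and e^{-i(-2)γ}:
With c≡cos(β/2)=0.949062 and s≡sin(β/2)=0.315089, N=[120·1·1·120]^{1/2}=120.000000
k∈{0,1} keeps every argument non-negative
  k=0: (−1)^4·120.0000/(24)·0.9491^2·0.3151^4 = +0.044391
  k=1: (−1)^5·120.0000/(120)·0.9491^0·0.3151^6 = -0.000979
d^3_{2,-2}(0.6411) = +0.044391 -0.000979 = +0.043412
|D^3_{2,-2}|² = |d^3_{2,-2}(β)|² = (+0.043412)² = 0.001885 (the z-rotation phases have unit modulus)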